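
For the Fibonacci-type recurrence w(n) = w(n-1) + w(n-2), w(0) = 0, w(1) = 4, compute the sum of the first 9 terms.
Computing the sequence terms: 0, 4, 4, 8, 12, 20, 32, 52, 84
Adding these values together:

216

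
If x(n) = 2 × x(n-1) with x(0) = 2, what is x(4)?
Computing step by step:
x(0) = 2
x(1) = 2 × 2 = 4
x(2) = 2 × 4 = 8
x(3) = 2 × 8 = 16
x(4) = 2 × 16 = 32

32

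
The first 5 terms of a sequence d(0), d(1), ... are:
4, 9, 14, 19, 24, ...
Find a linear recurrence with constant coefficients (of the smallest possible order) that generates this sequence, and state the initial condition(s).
Look for the lowest-order linear relation among consecutive terms.
Observation: consecutive differences are constant (= 5).
Check at n=2: 1·9 + 5 = 14. ✓

d(n) = d(n-1) + 5, d(0) = 4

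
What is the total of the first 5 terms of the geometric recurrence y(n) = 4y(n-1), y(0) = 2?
Computing the sequence terms: 2, 8, 32, 128, 512
Adding these values together:

682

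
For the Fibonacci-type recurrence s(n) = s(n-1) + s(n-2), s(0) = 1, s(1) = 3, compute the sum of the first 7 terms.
Computing the sequence terms: 1, 3, 4, 7, 11, 18, 29
Adding these values together:

73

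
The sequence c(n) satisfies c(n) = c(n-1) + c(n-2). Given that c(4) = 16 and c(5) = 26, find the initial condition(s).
Work backwards using c(k) = c(k+2) - c(k+1):
c(3) = c(5) - c(4) = 26 - 16 = 10
c(2) = c(4) - c(3) = 16 - 10 = 6
c(1) = c(3) - c(2) = 10 - 6 = 4
c(0) = c(2) - c(1) = 6 - 4 = 2

c(0) = 2, c(1) = 4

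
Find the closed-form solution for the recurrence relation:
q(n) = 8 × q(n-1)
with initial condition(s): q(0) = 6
Recurrence: q(n) = 8 × q(n-1), initial: q(0) = 6.
Each term is 8 times the previous, so this is geometric with ratio 8. After n steps: q(n) = q(0)·8ⁿ = 6·8ⁿ.

q(n) = 6·8ⁿ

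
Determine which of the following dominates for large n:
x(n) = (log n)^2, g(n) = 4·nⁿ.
Comparing growth rates:
Growth-rate hierarchy: log n ≺ any polynomial ≺ any exponential cⁿ (c>1) ≺ n! ≺ nⁿ.
super-exponential nⁿ dominates polylogarithmic (log n)^2 asymptotically.

g(n) grows faster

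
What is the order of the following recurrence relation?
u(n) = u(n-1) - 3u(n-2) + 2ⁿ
The order is the largest lag k for which u(n-k) appears. Here the deepest term is u(n-2) (the 2ⁿ term is non-homogeneous and does not affect the order), so the order is 2.

Order 2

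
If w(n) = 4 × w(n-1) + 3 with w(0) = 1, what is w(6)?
Computing step by step:
w(0) = 1
w(1) = 4 × 1 + 3 = 7
w(2) = 4 × 7 + 3 = 31
w(3) = 4 × 31 + 3 = 127
w(4) = 4 × 127 + 3 = 511
w(5) = 4 × 511 + 3 = 2047
w(6) = 4 × 2047 + 3 = 8191

8191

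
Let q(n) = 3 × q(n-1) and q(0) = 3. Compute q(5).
Computing step by step:
q(0) = 3
q(1) = 3 × 3 = 9
q(2) = 3 × 9 = 27
q(3) = 3 × 27 = 81
q(4) = 3 × 81 = 243
q(5) = 3 × 243 = 729

729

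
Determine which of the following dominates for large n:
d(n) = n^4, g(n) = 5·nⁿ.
Comparing growth rates:
Growth-rate hierarchy: log n ≺ any polynomial ≺ any exponential cⁿ (c>1) ≺ n! ≺ nⁿ.
super-exponential nⁿ dominates polynomial degree 4 asymptotically.

g(n) grows faster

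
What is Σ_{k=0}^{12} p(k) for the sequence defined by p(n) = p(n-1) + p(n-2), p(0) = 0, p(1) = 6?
Computing the sequence terms: 0, 6, 6, 12, 18, 30, 48, 78, 126, 204, 330, 534, 864
Adding these values together:

2256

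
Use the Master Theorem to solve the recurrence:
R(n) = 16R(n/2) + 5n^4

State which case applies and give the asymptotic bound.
Master Theorem template: R(n) = a·R(n/b) + f(n).
Here: a=16, b=2, f(n)=5n^4
Compute log_b(a) = log_2(16) = 4.
f(n) = 5n^4 = Θ(n^4). Case 2: R(n) = Θ(n^4 log n).

Case 2: R(n) = Θ(n^4 log n)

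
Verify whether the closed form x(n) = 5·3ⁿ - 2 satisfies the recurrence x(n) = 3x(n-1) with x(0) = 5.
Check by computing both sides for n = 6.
From the recurrence with x(0) = 5:
  x(0) = 5, x(1) = 15, x(2) = 45, x(3) = 135, x(4) = 405, x(5) = 1215, x(6) = 3645
  so the recurrence gives x(6) = 3645.
From the proposed closed form x(n) = 5·3ⁿ - 2:
  x(6) = 3643.
The recurrence gives 3645 but the closed form gives 3643, so the closed form does not satisfy the recurrence.

No, the closed form is incorrect.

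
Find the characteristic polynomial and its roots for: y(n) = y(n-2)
Substitute y(n) = rⁿ and divide through by rⁿ⁻²: r² - 1 = 0
Factor: (r - 1)(r + 1) = 0, so r = 1, -1.
General solution: y(n) = A·1ⁿ + B·(-1)ⁿ

Characteristic: r² - 1 = 0, Roots: r = 1, -1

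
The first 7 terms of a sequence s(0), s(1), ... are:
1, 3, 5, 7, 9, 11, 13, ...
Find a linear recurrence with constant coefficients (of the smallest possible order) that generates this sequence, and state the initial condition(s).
Look for the lowest-order linear relation among consecutive terms.
Observation: consecutive differences are constant (= 2).
Check at n=2: 1·3 + 2 = 5. ✓

s(n) = s(n-1) + 2, s(0) = 1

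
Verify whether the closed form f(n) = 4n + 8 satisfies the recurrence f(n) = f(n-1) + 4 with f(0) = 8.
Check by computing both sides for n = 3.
From the recurrence with f(0) = 8:
  f(0) = 8, f(1) = 12, f(2) = 16, f(3) = 20
  so the recurrence gives f(3) = 20.
From the proposed closed form f(n) = 4n + 8:
  f(3) = 20.
Both sides give 20 at n = 3, and the initial condition(s) match, so the closed form is consistent.

Yes, the closed form is correct.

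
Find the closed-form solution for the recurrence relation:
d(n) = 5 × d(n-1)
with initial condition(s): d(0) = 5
Recurrence: d(n) = 5 × d(n-1), initial: d(0) = 5.
Each term is 5 times the previous, so this is geometric with ratio 5. After n steps: d(n) = d(0)·5ⁿ = 5·5ⁿ.

d(n) = 5·5ⁿ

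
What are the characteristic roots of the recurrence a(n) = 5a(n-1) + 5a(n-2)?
Substitute a(n) = rⁿ and divide through by rⁿ⁻²: r² - 5r - 5 = 0
Discriminant: 5² + 4·5 = 45, not a perfect square, so by the quadratic formula r = (5 ± √45)/2.
General solution: a(n) = A·r₁ⁿ + B·r₂ⁿ where r₁,r₂ = (5 ± √45)/2

Characteristic: r² - 5r - 5 = 0, Roots: r = (5 ± √45)/2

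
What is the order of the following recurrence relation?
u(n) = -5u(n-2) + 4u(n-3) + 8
The order is the largest lag k for which u(n-k) appears. Here the deepest term is u(n-3) (the 8 term is non-homogeneous and does not affect the order), so the order is 3.

Order 3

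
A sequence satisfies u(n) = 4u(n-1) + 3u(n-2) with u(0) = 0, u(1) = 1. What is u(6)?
Computing the sequence terms:
0, 1, 4, 19, 88, 409, 1900

1900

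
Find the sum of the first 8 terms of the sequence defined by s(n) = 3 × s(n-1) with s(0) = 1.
Computing the sequence terms: 1, 3, 9, 27, 81, 243, 729, 2187
Adding these values together:

3280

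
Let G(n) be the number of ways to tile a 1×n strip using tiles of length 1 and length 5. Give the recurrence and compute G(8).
Condition on the last tile: it has length 1 (leaving a 1×(n-1) strip) or length 5 (leaving a 1×(n-5) strip), so G(n) = G(n-1) + G(n-5) (order-5 linear recurrence).
For 0 ≤ i < 5 only unit tiles fit, so G(i) = 1.
Iterating the recurrence: G(5) = 2, G(6) = 3, G(7) = 4, G(8) = 5.

G(n) = G(n-1) + G(n-5), with G(i) = 1 for 0 ≤ i < 5; G(8) = 5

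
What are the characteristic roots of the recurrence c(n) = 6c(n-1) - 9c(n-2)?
Substitute c(n) = rⁿ and divide through by rⁿ⁻²: r² - 6r + 9 = 0
Factor: (r - 3)² = 0, so r = 3 (double root).
General solution: c(n) = (A + Bn)·3ⁿ

Characteristic: r² - 6r + 9 = 0, Roots: r = 3 (double root)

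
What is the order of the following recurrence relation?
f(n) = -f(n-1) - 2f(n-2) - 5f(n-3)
The order is the largest lag k for which f(n-k) appears. Here the deepest term is f(n-3), so the order is 3.

Order 3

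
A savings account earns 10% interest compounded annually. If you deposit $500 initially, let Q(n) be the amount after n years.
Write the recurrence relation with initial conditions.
Each year the balance grows by 10%, i.e. is multiplied by 1 + 10/100 = 1.1, so Q(n) = 1.1 × Q(n-1). The initial deposit gives Q(0) = 500.
Unrolling gives the closed form Q(n) = 500 × (1.1)ⁿ.

Q(n) = 1.1 × Q(n-1), Q(0) = 500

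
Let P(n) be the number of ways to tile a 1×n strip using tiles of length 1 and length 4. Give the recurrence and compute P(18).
Condition on the last tile: it has length 1 (leaving a 1×(n-1) strip) or length 4 (leaving a 1×(n-4) strip), so P(n) = P(n-1) + P(n-4) (order-4 linear recurrence).
For 0 ≤ i < 4 only unit tiles fit, so P(i) = 1.
Iterating the recurrence: P(4) = 2, P(5) = 3, P(6) = 4, P(7) = 5, P(8) = 7, P(9) = 10, P(10) = 14, P(11) = 19, P(12) = 26, P(13) = 36, P(14) = 50, P(15) = 69, P(16) = 95, P(17) = 131, P(18) = 181.

P(n) = P(n-1) + P(n-4), with P(i) = 1 for 0 ≤ i < 4; P(18) = 181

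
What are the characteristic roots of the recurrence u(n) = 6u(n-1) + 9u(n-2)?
Substitute u(n) = rⁿ and divide through by rⁿ⁻²: r² - 6r - 9 = 0
Discriminant: 6² + 4·9 = 72, not a perfect square, so by the quadratic formula r = (6 ± √72)/2.
General solution: u(n) = A·r₁ⁿ + B·r₂ⁿ where r₁,r₂ = (6 ± √72)/2

Characteristic: r² - 6r - 9 = 0, Roots: r = (6 ± √72)/2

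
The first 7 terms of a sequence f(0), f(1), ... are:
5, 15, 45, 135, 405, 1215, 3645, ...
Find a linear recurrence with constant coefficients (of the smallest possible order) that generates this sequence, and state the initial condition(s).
Look for the lowest-order linear relation among consecutive terms.
Observation: each term is 3× the previous.
Check at n=2: 3·15 = 45. ✓

f(n) = 3 × f(n-1), f(0) = 5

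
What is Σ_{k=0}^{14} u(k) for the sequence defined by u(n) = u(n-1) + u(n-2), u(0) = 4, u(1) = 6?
Computing the sequence terms: 4, 6, 10, 16, 26, 42, 68, 110, 178, 288, 466, 754, 1220, 1974, 3194
Adding these values together:

8356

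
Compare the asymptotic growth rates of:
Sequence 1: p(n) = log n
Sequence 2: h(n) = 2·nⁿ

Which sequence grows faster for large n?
Comparing growth rates:
Growth-rate hierarchy: log n ≺ any polynomial ≺ any exponential cⁿ (c>1) ≺ n! ≺ nⁿ.
super-exponential nⁿ dominates logarithmic asymptotically.

h(n) grows faster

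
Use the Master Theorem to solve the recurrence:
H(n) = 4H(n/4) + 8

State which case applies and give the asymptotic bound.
Master Theorem template: H(n) = a·H(n/b) + f(n).
Here: a=4, b=4, f(n)=8
Compute log_b(a) = log_4(4) = 1.
f(n) = 8 = O(n^(1-ε)) with ε = 1. Case 1: H(n) = Θ(n^log_b(a)) = Θ(n).

Case 1: H(n) = Θ(n)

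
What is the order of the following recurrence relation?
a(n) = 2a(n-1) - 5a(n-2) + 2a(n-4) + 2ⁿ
The order is the largest lag k for which a(n-k) appears. Here the deepest term is a(n-4) (the 2ⁿ term is non-homogeneous and does not affect the order), so the order is 4.

Order 4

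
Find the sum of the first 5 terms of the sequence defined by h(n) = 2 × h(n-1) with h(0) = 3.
Computing the sequence terms: 3, 6, 12, 24, 48
Adding these values together:

93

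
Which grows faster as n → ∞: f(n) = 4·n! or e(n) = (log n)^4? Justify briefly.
Comparing growth rates:
Growth-rate hierarchy: log n ≺ any polynomial ≺ any exponential cⁿ (c>1) ≺ n! ≺ nⁿ.
factorial dominates polylogarithmic (log n)^4 asymptotically.

f(n) grows faster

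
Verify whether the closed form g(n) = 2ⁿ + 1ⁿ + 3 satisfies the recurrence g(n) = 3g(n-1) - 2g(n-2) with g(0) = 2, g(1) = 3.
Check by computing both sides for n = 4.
From the recurrence with g(0) = 2, g(1) = 3:
  g(0) = 2, g(1) = 3, g(2) = 5, g(3) = 9, g(4) = 17
  so the recurrence gives g(4) = 17.
From the proposed closed form g(n) = 2ⁿ + 1ⁿ + 3:
  g(4) = 20.
The recurrence gives 17 but the closed form gives 20, so the closed form does not satisfy the recurrence.

No, the closed form is incorrect.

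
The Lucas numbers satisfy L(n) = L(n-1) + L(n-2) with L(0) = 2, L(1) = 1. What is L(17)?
Computing the sequence terms:
2, 1, 3, 4, 7, 11, 18, 29, 47, 76, 123, 199, 322, 521, 843, 1364, 2207, 3571

3571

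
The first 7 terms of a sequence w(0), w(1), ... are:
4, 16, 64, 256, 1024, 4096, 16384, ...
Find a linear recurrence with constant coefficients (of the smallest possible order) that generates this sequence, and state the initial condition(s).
Look for the lowest-order linear relation among consecutive terms.
Observation: each term is 4× the previous.
Check at n=2: 4·16 = 64. ✓

w(n) = 4 × w(n-1), w(0) = 4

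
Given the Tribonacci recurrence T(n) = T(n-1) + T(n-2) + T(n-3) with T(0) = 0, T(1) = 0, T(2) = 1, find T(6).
Computing the sequence terms:
0, 0, 1, 1, 2, 4, 7

7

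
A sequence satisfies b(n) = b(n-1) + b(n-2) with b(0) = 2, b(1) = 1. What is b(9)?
Computing the sequence terms:
2, 1, 3, 4, 7, 11, 18, 29, 47, 76

76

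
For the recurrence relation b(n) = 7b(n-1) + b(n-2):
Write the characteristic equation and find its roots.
Substitute b(n) = rⁿ and divide through by rⁿ⁻²: r² - 7r - 1 = 0
Discriminant: 7² + 4·1 = 53, not a perfect square, so by the quadratic formula r = (7 ± √53)/2.
General solution: b(n) = A·r₁ⁿ + B·r₂ⁿ where r₁,r₂ = (7 ± √53)/2

Characteristic: r² - 7r - 1 = 0, Roots: r = (7 ± √53)/2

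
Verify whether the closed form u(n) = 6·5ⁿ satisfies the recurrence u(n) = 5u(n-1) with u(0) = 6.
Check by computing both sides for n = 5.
From the recurrence with u(0) = 6:
  u(0) = 6, u(1) = 30, u(2) = 150, u(3) = 750, u(4) = 3750, u(5) = 18750
  so the recurrence gives u(5) = 18750.
From the proposed closed form u(n) = 6·5ⁿ:
  u(5) = 18750.
Both sides give 18750 at n = 5, and the initial condition(s) match, so the closed form is consistent.

Yes, the closed form is correct.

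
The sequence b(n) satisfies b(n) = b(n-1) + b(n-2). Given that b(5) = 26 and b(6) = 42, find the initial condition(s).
Work backwards using b(k) = b(k+2) - b(k+1):
b(4) = b(6) - b(5) = 42 - 26 = 16
b(3) = b(5) - b(4) = 26 - 16 = 10
b(2) = b(4) - b(3) = 16 - 10 = 6
b(1) = b(3) - b(2) = 10 - 6 = 4
b(0) = b(2) - b(1) = 6 - 4 = 2

b(0) = 2, b(1) = 4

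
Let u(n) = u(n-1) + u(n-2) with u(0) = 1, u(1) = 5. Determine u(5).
Computing the sequence terms:
1, 5, 6, 11, 17, 28

28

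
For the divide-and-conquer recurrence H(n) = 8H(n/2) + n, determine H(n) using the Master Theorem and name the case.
Master Theorem template: H(n) = a·H(n/b) + f(n).
Here: a=8, b=2, f(n)=n
Compute log_b(a) = log_2(8) = 3.
f(n) = n = O(n^(3-ε)) with ε = 2. Case 1: H(n) = Θ(n^log_b(a)) = Θ(n^3).

Case 1: H(n) = Θ(n^3)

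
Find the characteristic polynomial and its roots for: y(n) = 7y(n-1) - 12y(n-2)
Substitute y(n) = rⁿ and divide through by rⁿ⁻²: r² - 7r + 12 = 0
Factor: (r - 3)(r - 4) = 0, so r = 3, 4.
General solution: y(n) = A·3ⁿ + B·4ⁿ

Characteristic: r² - 7r + 12 = 0, Roots: r = 3, 4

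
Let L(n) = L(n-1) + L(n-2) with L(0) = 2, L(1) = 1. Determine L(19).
Computing the sequence terms:
2, 1, 3, 4, 7, 11, 18, 29, 47, 76, 123, 199, 322, 521, 843, 1364, 2207, 3571, 5778, 9349

9349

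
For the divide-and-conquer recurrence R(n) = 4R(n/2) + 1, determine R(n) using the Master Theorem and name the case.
Master Theorem template: R(n) = a·R(n/b) + f(n).
Here: a=4, b=2, f(n)=1
Compute log_b(a) = log_2(4) = 2.
f(n) = 1 = O(n^(2-ε)) with ε = 2. Case 1: R(n) = Θ(n^log_b(a)) = Θ(n^2).

Case 1: R(n) = Θ(n^2)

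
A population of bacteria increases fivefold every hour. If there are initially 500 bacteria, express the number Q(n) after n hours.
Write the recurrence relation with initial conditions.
Each hour multiplies the count by 5, so the count after n hours depends only on the count after n-1 hours: Q(n) = 5 × Q(n-1). The starting count gives Q(0) = 500.
Unrolling n times gives the closed form Q(n) = 500 × 5ⁿ.

Q(n) = 5 × Q(n-1), Q(0) = 500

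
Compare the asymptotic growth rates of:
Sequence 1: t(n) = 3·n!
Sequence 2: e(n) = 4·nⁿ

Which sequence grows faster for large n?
Comparing growth rates:
Growth-rate hierarchy: log n ≺ any polynomial ≺ any exponential cⁿ (c>1) ≺ n! ≺ nⁿ.
super-exponential nⁿ dominates factorial asymptotically.

e(n) grows faster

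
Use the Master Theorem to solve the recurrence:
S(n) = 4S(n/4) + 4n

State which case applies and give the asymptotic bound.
Master Theorem template: S(n) = a·S(n/b) + f(n).
Here: a=4, b=4, f(n)=4n
Compute log_b(a) = log_4(4) = 1.
f(n) = 4n = Θ(n). Case 2: S(n) = Θ(n log n).

Case 2: S(n) = Θ(n log n)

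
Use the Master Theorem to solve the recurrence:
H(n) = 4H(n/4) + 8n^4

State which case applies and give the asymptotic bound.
Master Theorem template: H(n) = a·H(n/b) + f(n).
Here: a=4, b=4, f(n)=8n^4
Compute log_b(a) = log_4(4) = 1.
f(n) = 8n^4 = Ω(n^(1+ε)) with ε = 3, and the regularity condition holds (a·f(n/b) = (a/b^4)·f(n) with a/b^4 = 4^-3 < 1). Case 3: H(n) = Θ(f(n)) = Θ(n^4).

Case 3: H(n) = Θ(n^4)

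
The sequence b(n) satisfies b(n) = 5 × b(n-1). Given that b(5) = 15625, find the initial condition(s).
In general b(n) = 5ⁿ · b(0). At n = 5: b(0) = b(5) / 5^5 = 15625 / 3125 = 5.

b(0) = 5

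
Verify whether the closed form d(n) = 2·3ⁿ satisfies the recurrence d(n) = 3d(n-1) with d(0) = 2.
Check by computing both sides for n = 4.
From the recurrence with d(0) = 2:
  d(0) = 2, d(1) = 6, d(2) = 18, d(3) = 54, d(4) = 162
  so the recurrence gives d(4) = 162.
From the proposed closed form d(n) = 2·3ⁿ:
  d(4) = 162.
Both sides give 162 at n = 4, and the initial condition(s) match, so the closed form is consistent.

Yes, the closed form is correct.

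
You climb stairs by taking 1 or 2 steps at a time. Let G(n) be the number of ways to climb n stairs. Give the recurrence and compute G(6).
Condition on the size of the last step (1 to 2): before it there were n-1, …, n-2 stairs climbed, and these cases are disjoint, so G(n) = G(n-1) + G(n-2) (Fibonacci-type sequence).
Initial conditions by direct count (compositions of i into parts ≤ 2): G(1) = 1; G(2) = 2.
Iterating the recurrence: G(3) = 3, G(4) = 5, G(5) = 8, G(6) = 13.

G(n) = G(n-1) + G(n-2), G(1) = 1, G(2) = 2; G(6) = 13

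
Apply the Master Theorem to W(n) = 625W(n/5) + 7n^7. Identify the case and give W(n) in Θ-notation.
Master Theorem template: W(n) = a·W(n/b) + f(n).
Here: a=625, b=5, f(n)=7n^7
Compute log_b(a) = log_5(625) = 4.
f(n) = 7n^7 = Ω(n^(4+ε)) with ε = 3, and the regularity condition holds (a·f(n/b) = (a/b^7)·f(n) with a/b^7 = 5^-3 < 1). Case 3: W(n) = Θ(f(n)) = Θ(n^7).

Case 3: W(n) = Θ(n^7)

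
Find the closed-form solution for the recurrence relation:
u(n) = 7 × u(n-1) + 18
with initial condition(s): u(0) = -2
Recurrence: u(n) = 7 × u(n-1) + 18, initial: u(0) = -2.
Try u(n) = A·7ⁿ + C. Substituting: A·7ⁿ + C = 7(A·7ⁿ⁻¹ + C) + 18 = A·7ⁿ + 7C + 18, so C = 7C + 18, giving C = -3. Then u(0) = A - 3 = -2 gives A = 1.

u(n) = 7ⁿ - 3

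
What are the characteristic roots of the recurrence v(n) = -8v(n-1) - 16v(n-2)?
Substitute v(n) = rⁿ and divide through by rⁿ⁻²: r² + 8r + 16 = 0
Factor: (r + 4)² = 0, so r = -4 (double root).
General solution: v(n) = (A + Bn)·(-4)ⁿ

Characteristic: r² + 8r + 16 = 0, Roots: r = -4 (double root)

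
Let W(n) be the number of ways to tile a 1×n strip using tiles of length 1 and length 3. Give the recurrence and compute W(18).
Condition on the last tile: it has length 1 (leaving a 1×(n-1) strip) or length 3 (leaving a 1×(n-3) strip), so W(n) = W(n-1) + W(n-3) (order-3 linear recurrence).
For 0 ≤ i < 3 only unit tiles fit, so W(i) = 1.
Iterating the recurrence: W(3) = 2, W(4) = 3, W(5) = 4, W(6) = 6, W(7) = 9, W(8) = 13, W(9) = 19, W(10) = 28, W(11) = 41, W(12) = 60, W(13) = 88, W(14) = 129, W(15) = 189, W(16) = 277, W(17) = 406, W(18) = 595.

W(n) = W(n-1) + W(n-3), with W(i) = 1 for 0 ≤ i < 3; W(18) = 595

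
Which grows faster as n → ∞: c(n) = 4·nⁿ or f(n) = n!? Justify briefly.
Comparing growth rates:
Growth-rate hierarchy: log n ≺ any polynomial ≺ any exponential cⁿ (c>1) ≺ n! ≺ nⁿ.
super-exponential nⁿ dominates factorial asymptotically.

c(n) grows faster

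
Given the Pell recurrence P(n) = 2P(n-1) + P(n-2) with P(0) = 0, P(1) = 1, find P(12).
Computing the sequence terms:
0, 1, 2, 5, 12, 29, 70, 169, 408, 985, 2378, 5741, 13860

13860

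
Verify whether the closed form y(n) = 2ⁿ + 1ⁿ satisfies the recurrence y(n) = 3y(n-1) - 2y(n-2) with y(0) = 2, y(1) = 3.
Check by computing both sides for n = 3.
From the recurrence with y(0) = 2, y(1) = 3:
  y(0) = 2, y(1) = 3, y(2) = 5, y(3) = 9
  so the recurrence gives y(3) = 9.
From the proposed closed form y(n) = 2ⁿ + 1ⁿ:
  y(3) = 9.
Both sides give 9 at n = 3, and the initial condition(s) match, so the closed form is consistent.

Yes, the closed form is correct.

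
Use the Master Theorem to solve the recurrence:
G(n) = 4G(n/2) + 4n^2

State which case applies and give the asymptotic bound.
Master Theorem template: G(n) = a·G(n/b) + f(n).
Here: a=4, b=2, f(n)=4n^2
Compute log_b(a) = log_2(4) = 2.
f(n) = 4n^2 = Θ(n^2). Case 2: G(n) = Θ(n^2 log n).

Case 2: G(n) = Θ(n^2 log n)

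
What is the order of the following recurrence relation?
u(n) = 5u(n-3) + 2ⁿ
The order is the largest lag k for which u(n-k) appears. Here the deepest term is u(n-3) (the 2ⁿ term is non-homogeneous and does not affect the order), so the order is 3.

Order 3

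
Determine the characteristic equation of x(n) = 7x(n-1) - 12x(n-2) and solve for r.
Substitute x(n) = rⁿ and divide through by rⁿ⁻²: r² - 7r + 12 = 0
Factor: (r - 3)(r - 4) = 0, so r = 3, 4.
General solution: x(n) = A·3ⁿ + B·4ⁿ

Characteristic: r² - 7r + 12 = 0, Roots: r = 3, 4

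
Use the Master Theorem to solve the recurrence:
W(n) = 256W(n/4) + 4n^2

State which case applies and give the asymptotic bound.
Master Theorem template: W(n) = a·W(n/b) + f(n).
Here: a=256, b=4, f(n)=4n^2
Compute log_b(a) = log_4(256) = 4.
f(n) = 4n^2 = O(n^(4-ε)) with ε = 2. Case 1: W(n) = Θ(n^log_b(a)) = Θ(n^4).

Case 1: W(n) = Θ(n^4)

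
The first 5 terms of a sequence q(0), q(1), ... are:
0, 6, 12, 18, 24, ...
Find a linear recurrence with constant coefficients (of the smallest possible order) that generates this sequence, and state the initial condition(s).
Look for the lowest-order linear relation among consecutive terms.
Observation: consecutive differences are constant (= 6).
Check at n=2: 1·6 + 6 = 12. ✓

q(n) = q(n-1) + 6, q(0) = 0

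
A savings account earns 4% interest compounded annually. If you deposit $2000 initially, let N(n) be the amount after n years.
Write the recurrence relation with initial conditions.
Each year the balance grows by 4%, i.e. is multiplied by 1 + 4/100 = 1.04, so N(n) = 1.04 × N(n-1). The initial deposit gives N(0) = 2000.
Unrolling gives the closed form N(n) = 2000 × (1.04)ⁿ.

N(n) = 1.04 × N(n-1), N(0) = 2000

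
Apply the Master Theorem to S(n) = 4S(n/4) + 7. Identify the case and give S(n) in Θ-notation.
Master Theorem template: S(n) = a·S(n/b) + f(n).
Here: a=4, b=4, f(n)=7
Compute log_b(a) = log_4(4) = 1.
f(n) = 7 = O(n^(1-ε)) with ε = 1. Case 1: S(n) = Θ(n^log_b(a)) = Θ(n).

Case 1: S(n) = Θ(n)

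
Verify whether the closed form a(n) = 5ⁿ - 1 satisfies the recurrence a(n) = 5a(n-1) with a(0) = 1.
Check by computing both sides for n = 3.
From the recurrence with a(0) = 1:
  a(0) = 1, a(1) = 5, a(2) = 25, a(3) = 125
  so the recurrence gives a(3) = 125.
From the proposed closed form a(n) = 5ⁿ - 1:
  a(3) = 124.
The recurrence gives 125 but the closed form gives 124, so the closed form does not satisfy the recurrence.

No, the closed form is incorrect.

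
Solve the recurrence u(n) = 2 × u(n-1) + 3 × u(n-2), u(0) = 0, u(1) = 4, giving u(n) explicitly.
Recurrence: u(n) = 2 × u(n-1) + 3 × u(n-2), initial: u(0) = 0, u(1) = 4.
Characteristic equation: r² - 2r - 3 = 0, which factors as (r - 3)(r + 1) = 0, so r = 3, -1. General solution u(n) = A·3ⁿ + B·(-1)ⁿ. From u(0) = 0: A + B = 0. From u(1) = 4: 3A - 1B = 4. Solving gives A = 1, B = -1.

u(n) = 3ⁿ - (-1)ⁿ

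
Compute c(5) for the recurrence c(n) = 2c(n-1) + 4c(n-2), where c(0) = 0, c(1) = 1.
Computing the sequence terms:
0, 1, 2, 8, 24, 80

80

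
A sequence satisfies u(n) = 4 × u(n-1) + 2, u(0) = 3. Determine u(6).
Computing step by step:
u(0) = 3
u(1) = 4 × 3 + 2 = 14
u(2) = 4 × 14 + 2 = 58
u(3) = 4 × 58 + 2 = 234
u(4) = 4 × 234 + 2 = 938
u(5) = 4 × 938 + 2 = 3754
u(6) = 4 × 3754 + 2 = 15018

15018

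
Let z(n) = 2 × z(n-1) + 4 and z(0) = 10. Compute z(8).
Computing step by step:
z(0) = 10
z(1) = 2 × 10 + 4 = 24
z(2) = 2 × 24 + 4 = 52
z(3) = 2 × 52 + 4 = 108
z(4) = 2 × 108 + 4 = 220
z(5) = 2 × 220 + 4 = 444
z(6) = 2 × 444 + 4 = 892
z(7) = 2 × 892 + 4 = 1788
z(8) = 2 × 1788 + 4 = 3580

3580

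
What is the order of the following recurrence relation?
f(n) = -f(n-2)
The order is the largest lag k for which f(n-k) appears. Here the deepest term is f(n-2), so the order is 2.

Order 2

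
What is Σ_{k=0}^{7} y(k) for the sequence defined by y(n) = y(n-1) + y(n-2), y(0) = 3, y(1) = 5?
Computing the sequence terms: 3, 5, 8, 13, 21, 34, 55, 89
Adding these values together:

228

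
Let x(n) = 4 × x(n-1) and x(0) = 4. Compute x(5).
Computing step by step:
x(0) = 4
x(1) = 4 × 4 = 16
x(2) = 4 × 16 = 64
x(3) = 4 × 64 = 256
x(4) = 4 × 256 = 1024
x(5) = 4 × 1024 = 4096

4096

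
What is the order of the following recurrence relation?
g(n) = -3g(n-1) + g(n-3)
The order is the largest lag k for which g(n-k) appears. Here the deepest term is g(n-3), so the order is 3.

Order 3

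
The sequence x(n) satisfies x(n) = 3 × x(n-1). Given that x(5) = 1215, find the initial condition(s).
In general x(n) = 3ⁿ · x(0). At n = 5: x(0) = x(5) / 3^5 = 1215 / 243 = 5.

x(0) = 5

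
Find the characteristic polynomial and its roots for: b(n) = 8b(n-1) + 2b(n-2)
Substitute b(n) = rⁿ and divide through by rⁿ⁻²: r² - 8r - 2 = 0
Discriminant: 8² + 4·2 = 72, not a perfect square, so by the quadratic formula r = (8 ± √72)/2.
General solution: b(n) = A·r₁ⁿ + B·r₂ⁿ where r₁,r₂ = (8 ± √72)/2

Characteristic: r² - 8r - 2 = 0, Roots: r = (8 ± √72)/2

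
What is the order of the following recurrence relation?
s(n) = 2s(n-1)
The order is the largest lag k for which s(n-k) appears. Here the deepest term is s(n-1), so the order is 1.

Order 1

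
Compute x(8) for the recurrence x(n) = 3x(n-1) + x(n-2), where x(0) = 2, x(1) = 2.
Computing the sequence terms:
2, 2, 8, 26, 86, 284, 938, 3098, 10232

10232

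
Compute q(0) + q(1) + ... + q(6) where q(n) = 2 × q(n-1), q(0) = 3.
Computing the sequence terms: 3, 6, 12, 24, 48, 96, 192
Adding these values together:

381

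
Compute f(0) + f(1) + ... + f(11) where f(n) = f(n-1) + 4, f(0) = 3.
Computing the sequence terms: 3, 7, 11, 15, 19, 23, 27, 31, 35, 39, 43, 47
Adding these values together:

300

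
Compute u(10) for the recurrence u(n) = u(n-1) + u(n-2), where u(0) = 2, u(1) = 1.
Computing the sequence terms:
2, 1, 3, 4, 7, 11, 18, 29, 47, 76, 123

123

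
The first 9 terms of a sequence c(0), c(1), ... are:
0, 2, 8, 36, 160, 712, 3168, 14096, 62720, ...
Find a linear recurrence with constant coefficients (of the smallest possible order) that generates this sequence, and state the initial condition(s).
Look for the lowest-order linear relation among consecutive terms.
Observation: c(n) - 4·c(n-1) - (2)·c(n-2) = 0 holds for the shown terms, and no order-1 relation c(n) = α·c(n-1) + β fits.
Check at n=3: 4·8 + (2)·2 = 36. ✓

c(n) = 4c(n-1) + 2c(n-2), c(0) = 0, c(1) = 2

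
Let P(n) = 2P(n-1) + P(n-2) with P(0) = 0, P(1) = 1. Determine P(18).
Computing the sequence terms:
0, 1, 2, 5, 12, 29, 70, 169, 408, 985, 2378, 5741, 13860, 33461, 80782, 195025, 470832, 1136689, 2744210

2744210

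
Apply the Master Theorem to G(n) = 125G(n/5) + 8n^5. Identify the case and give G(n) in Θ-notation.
Master Theorem template: G(n) = a·G(n/b) + f(n).
Here: a=125, b=5, f(n)=8n^5
Compute log_b(a) = log_5(125) = 3.
f(n) = 8n^5 = Ω(n^(3+ε)) with ε = 2, and the regularity condition holds (a·f(n/b) = (a/b^5)·f(n) with a/b^5 = 5^-2 < 1). Case 3: G(n) = Θ(f(n)) = Θ(n^5).

Case 3: G(n) = Θ(n^5)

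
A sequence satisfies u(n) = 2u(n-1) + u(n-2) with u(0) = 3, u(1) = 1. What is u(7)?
Computing the sequence terms:
3, 1, 5, 11, 27, 65, 157, 379

379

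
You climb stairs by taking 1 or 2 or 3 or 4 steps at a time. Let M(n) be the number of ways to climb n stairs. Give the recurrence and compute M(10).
Condition on the size of the last step (1 to 4): before it there were n-1, …, n-4 stairs climbed, and these cases are disjoint, so M(n) = M(n-1) + M(n-2) + M(n-3) + M(n-4) (order-4 linear recurrence).
Initial conditions by direct count (compositions of i into parts ≤ 4): M(1) = 1; M(2) = 2; M(3) = 4; M(4) = 8.
Iterating the recurrence: M(5) = 15, M(6) = 29, M(7) = 56, M(8) = 108, M(9) = 208, M(10) = 401.

M(n) = M(n-1) + M(n-2) + M(n-3) + M(n-4), M(1) = 1, M(2) = 2, M(3) = 4, M(4) = 8; M(10) = 401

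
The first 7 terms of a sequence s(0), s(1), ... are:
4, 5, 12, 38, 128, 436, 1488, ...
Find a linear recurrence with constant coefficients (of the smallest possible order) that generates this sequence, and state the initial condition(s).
Look for the lowest-order linear relation among consecutive terms.
Observation: s(n) - 4·s(n-1) - (-2)·s(n-2) = 0 holds for the shown terms, and no order-1 relation s(n) = α·s(n-1) + β fits.
Check at n=3: 4·12 + (-2)·5 = 38. ✓

s(n) = 4s(n-1) - 2s(n-2), s(0) = 4, s(1) = 5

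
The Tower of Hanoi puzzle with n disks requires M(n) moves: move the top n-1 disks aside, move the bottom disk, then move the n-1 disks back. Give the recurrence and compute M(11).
Moving n disks = move the top n-1 disks aside (M(n-1) moves) + move the largest disk (1 move) + move the n-1 disks back on top (M(n-1) moves), so M(n) = 2M(n-1) + 1, with M(1) = 1 (a single disk takes one move).
First terms: 1, 3, 7, 15, 31, 63, … — each is one less than a power of 2. Indeed M(n) + 1 = 2(M(n-1) + 1) with M(1) + 1 = 2, so M(n) + 1 = 2ⁿ and M(n) = 2ⁿ - 1.
Hence M(11) = 2^11 - 1 = 2048 - 1 = 2047.

M(n) = 2M(n-1) + 1, M(1) = 1; M(11) = 2047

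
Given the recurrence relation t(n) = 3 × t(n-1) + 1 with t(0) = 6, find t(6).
Computing step by step:
t(0) = 6
t(1) = 3 × 6 + 1 = 19
t(2) = 3 × 19 + 1 = 58
t(3) = 3 × 58 + 1 = 175
t(4) = 3 × 175 + 1 = 526
t(5) = 3 × 526 + 1 = 1579
t(6) = 3 × 1579 + 1 = 4738

4738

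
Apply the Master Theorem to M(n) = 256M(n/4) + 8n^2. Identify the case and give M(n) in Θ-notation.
Master Theorem template: M(n) = a·M(n/b) + f(n).
Here: a=256, b=4, f(n)=8n^2
Compute log_b(a) = log_4(256) = 4.
f(n) = 8n^2 = O(n^(4-ε)) with ε = 2. Case 1: M(n) = Θ(n^log_b(a)) = Θ(n^4).

Case 1: M(n) = Θ(n^4)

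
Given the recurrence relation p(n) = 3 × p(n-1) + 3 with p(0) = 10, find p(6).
Computing step by step:
p(0) = 10
p(1) = 3 × 10 + 3 = 33
p(2) = 3 × 33 + 3 = 102
p(3) = 3 × 102 + 3 = 309
p(4) = 3 × 309 + 3 = 930
p(5) = 3 × 930 + 3 = 2793
p(6) = 3 × 2793 + 3 = 8382

8382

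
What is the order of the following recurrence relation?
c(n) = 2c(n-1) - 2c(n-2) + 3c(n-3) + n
The order is the largest lag k for which c(n-k) appears. Here the deepest term is c(n-3) (the n term is non-homogeneous and does not affect the order), so the order is 3.

Order 3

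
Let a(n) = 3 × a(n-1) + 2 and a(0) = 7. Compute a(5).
Computing step by step:
a(0) = 7
a(1) = 3 × 7 + 2 = 23
a(2) = 3 × 23 + 2 = 71
a(3) = 3 × 71 + 2 = 215
a(4) = 3 × 215 + 2 = 647
a(5) = 3 × 647 + 2 = 1943

1943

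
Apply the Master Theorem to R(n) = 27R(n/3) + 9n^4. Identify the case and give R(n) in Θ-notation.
Master Theorem template: R(n) = a·R(n/b) + f(n).
Here: a=27, b=3, f(n)=9n^4
Compute log_b(a) = log_3(27) = 3.
f(n) = 9n^4 = Ω(n^(3+ε)) with ε = 1, and the regularity condition holds (a·f(n/b) = (a/b^4)·f(n) with a/b^4 = 3^-1 < 1). Case 3: R(n) = Θ(f(n)) = Θ(n^4).

Case 3: R(n) = Θ(n^4)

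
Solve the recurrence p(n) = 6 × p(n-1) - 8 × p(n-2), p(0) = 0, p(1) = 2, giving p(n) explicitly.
Recurrence: p(n) = 6 × p(n-1) - 8 × p(n-2), initial: p(0) = 0, p(1) = 2.
Characteristic equation: r² - 6r + 8 = 0, which factors as (r - 4)(r - 2) = 0, so r = 4, 2. General solution p(n) = A·4ⁿ + B·2ⁿ. From p(0) = 0: A + B = 0. From p(1) = 2: 4A + 2B = 2. Solving gives A = 1, B = -1.

p(n) = 4ⁿ - 2ⁿ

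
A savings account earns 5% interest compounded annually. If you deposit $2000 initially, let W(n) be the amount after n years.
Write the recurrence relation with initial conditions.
Each year the balance grows by 5%, i.e. is multiplied by 1 + 5/100 = 1.05, so W(n) = 1.05 × W(n-1). The initial deposit gives W(0) = 2000.
Unrolling gives the closed form W(n) = 2000 × (1.05)ⁿ.

W(n) = 1.05 × W(n-1), W(0) = 2000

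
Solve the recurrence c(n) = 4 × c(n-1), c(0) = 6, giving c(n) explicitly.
Recurrence: c(n) = 4 × c(n-1), initial: c(0) = 6.
Each term is 4 times the previous, so this is geometric with ratio 4. After n steps: c(n) = c(0)·4ⁿ = 6·4ⁿ.

c(n) = 6·4ⁿ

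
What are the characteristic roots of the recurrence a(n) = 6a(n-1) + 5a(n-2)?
Substitute a(n) = rⁿ and divide through by rⁿ⁻²: r² - 6r - 5 = 0
Discriminant: 6² + 4·5 = 56, not a perfect square, so by the quadratic formula r = (6 ± √56)/2.
General solution: a(n) = A·r₁ⁿ + B·r₂ⁿ where r₁,r₂ = (6 ± √56)/2

Characteristic: r² - 6r - 5 = 0, Roots: r = (6 ± √56)/2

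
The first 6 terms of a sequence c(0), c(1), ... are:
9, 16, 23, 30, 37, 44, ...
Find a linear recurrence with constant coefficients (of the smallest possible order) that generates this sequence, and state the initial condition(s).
Look for the lowest-order linear relation among consecutive terms.
Observation: consecutive differences are constant (= 7).
Check at n=2: 1·16 + 7 = 23. ✓

c(n) = c(n-1) + 7, c(0) = 9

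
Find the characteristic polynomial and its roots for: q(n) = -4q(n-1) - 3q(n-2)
Substitute q(n) = rⁿ and divide through by rⁿ⁻²: r² + 4r + 3 = 0
Factor: (r + 1)(r + 3) = 0, so r = -1, -3.
General solution: q(n) = A·(-1)ⁿ + B·(-3)ⁿ

Characteristic: r² + 4r + 3 = 0, Roots: r = -1, -3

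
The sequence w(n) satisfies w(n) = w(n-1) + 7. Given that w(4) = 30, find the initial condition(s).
w(4) = w(0) + 4·7, so w(0) = 30 - 28 = 2.

w(0) = 2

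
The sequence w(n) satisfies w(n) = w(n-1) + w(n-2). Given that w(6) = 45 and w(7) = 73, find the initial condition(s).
Work backwards using w(k) = w(k+2) - w(k+1):
w(5) = w(7) - w(6) = 73 - 45 = 28
w(4) = w(6) - w(5) = 45 - 28 = 17
w(3) = w(5) - w(4) = 28 - 17 = 11
w(2) = w(4) - w(3) = 17 - 11 = 6
w(1) = w(3) - w(2) = 11 - 6 = 5
w(0) = w(2) - w(1) = 6 - 5 = 1

w(0) = 1, w(1) = 5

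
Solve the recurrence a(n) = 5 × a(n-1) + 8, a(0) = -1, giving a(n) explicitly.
Recurrence: a(n) = 5 × a(n-1) + 8, initial: a(0) = -1.
Try a(n) = A·5ⁿ + C. Substituting: A·5ⁿ + C = 5(A·5ⁿ⁻¹ + C) + 8 = A·5ⁿ + 5C + 8, so C = 5C + 8, giving C = -2. Then a(0) = A - 2 = -1 gives A = 1.

a(n) = 5ⁿ - 2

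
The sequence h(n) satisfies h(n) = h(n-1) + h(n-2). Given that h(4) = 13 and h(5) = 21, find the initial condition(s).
Work backwards using h(k) = h(k+2) - h(k+1):
h(3) = h(5) - h(4) = 21 - 13 = 8
h(2) = h(4) - h(3) = 13 - 8 = 5
h(1) = h(3) - h(2) = 8 - 5 = 3
h(0) = h(2) - h(1) = 5 - 3 = 2

h(0) = 2, h(1) = 3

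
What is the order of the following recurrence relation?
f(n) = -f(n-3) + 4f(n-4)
The order is the largest lag k for which f(n-k) appears. Here the deepest term is f(n-4), so the order is 4.

Order 4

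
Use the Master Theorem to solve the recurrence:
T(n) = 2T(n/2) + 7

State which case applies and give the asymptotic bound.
Master Theorem template: T(n) = a·T(n/b) + f(n).
Here: a=2, b=2, f(n)=7
Compute log_b(a) = log_2(2) = 1.
f(n) = 7 = O(n^(1-ε)) with ε = 1. Case 1: T(n) = Θ(n^log_b(a)) = Θ(n).

Case 1: T(n) = Θ(n)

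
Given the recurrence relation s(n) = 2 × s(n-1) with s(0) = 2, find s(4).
Computing step by step:
s(0) = 2
s(1) = 2 × 2 = 4
s(2) = 2 × 4 = 8
s(3) = 2 × 8 = 16
s(4) = 2 × 16 = 32

32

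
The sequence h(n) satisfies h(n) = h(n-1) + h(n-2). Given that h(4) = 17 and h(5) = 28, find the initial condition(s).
Work backwards using h(k) = h(k+2) - h(k+1):
h(3) = h(5) - h(4) = 28 - 17 = 11
h(2) = h(4) - h(3) = 17 - 11 = 6
h(1) = h(3) - h(2) = 11 - 6 = 5
h(0) = h(2) - h(1) = 6 - 5 = 1

h(0) = 1, h(1) = 5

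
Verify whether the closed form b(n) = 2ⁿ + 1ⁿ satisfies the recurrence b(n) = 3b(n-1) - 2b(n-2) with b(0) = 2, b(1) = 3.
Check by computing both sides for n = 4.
From the recurrence with b(0) = 2, b(1) = 3:
  b(0) = 2, b(1) = 3, b(2) = 5, b(3) = 9, b(4) = 17
  so the recurrence gives b(4) = 17.
From the proposed closed form b(n) = 2ⁿ + 1ⁿ:
  b(4) = 17.
Both sides give 17 at n = 4, and the initial condition(s) match, so the closed form is consistent.

Yes, the closed form is correct.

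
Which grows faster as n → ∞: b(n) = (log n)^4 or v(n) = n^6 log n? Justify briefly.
Comparing growth rates:
Growth-rate hierarchy: log n ≺ any polynomial ≺ any exponential cⁿ (c>1) ≺ n! ≺ nⁿ.
polynomial degree 6 (with log factor) dominates polylogarithmic (log n)^4 asymptotically.

v(n) grows faster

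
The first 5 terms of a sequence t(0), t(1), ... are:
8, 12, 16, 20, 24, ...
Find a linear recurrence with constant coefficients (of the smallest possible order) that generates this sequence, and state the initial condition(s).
Look for the lowest-order linear relation among consecutive terms.
Observation: consecutive differences are constant (= 4).
Check at n=2: 1·12 + 4 = 16. ✓

t(n) = t(n-1) + 4, t(0) = 8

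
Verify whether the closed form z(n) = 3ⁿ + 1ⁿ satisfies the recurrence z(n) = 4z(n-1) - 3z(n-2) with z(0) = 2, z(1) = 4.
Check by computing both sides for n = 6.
From the recurrence with z(0) = 2, z(1) = 4:
  z(0) = 2, z(1) = 4, z(2) = 10, z(3) = 28, z(4) = 82, z(5) = 244, z(6) = 730
  so the recurrence gives z(6) = 730.
From the proposed closed form z(n) = 3ⁿ + 1ⁿ:
  z(6) = 730.
Both sides give 730 at n = 6, and the initial condition(s) match, so the closed form is consistent.

Yes, the closed form is correct.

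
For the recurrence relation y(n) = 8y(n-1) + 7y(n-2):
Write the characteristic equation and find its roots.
Substitute y(n) = rⁿ and divide through by rⁿ⁻²: r² - 8r - 7 = 0
Discriminant: 8² + 4·7 = 92, not a perfect square, so by the quadratic formula r = (8 ± √92)/2.
General solution: y(n) = A·r₁ⁿ + B·r₂ⁿ where r₁,r₂ = (8 ± √92)/2

Characteristic: r² - 8r - 7 = 0, Roots: r = (8 ± √92)/2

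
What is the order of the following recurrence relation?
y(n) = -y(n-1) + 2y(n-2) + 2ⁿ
The order is the largest lag k for which y(n-k) appears. Here the deepest term is y(n-2) (the 2ⁿ term is non-homogeneous and does not affect the order), so the order is 2.

Order 2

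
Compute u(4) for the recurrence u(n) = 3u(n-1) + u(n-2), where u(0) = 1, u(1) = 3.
Computing the sequence terms:
1, 3, 10, 33, 109

109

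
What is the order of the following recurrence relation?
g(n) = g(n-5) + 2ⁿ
The order is the largest lag k for which g(n-k) appears. Here the deepest term is g(n-5) (the 2ⁿ term is non-homogeneous and does not affect the order), so the order is 5.

Order 5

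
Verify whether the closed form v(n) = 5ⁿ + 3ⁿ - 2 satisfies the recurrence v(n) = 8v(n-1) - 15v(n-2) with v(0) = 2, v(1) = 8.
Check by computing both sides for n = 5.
From the recurrence with v(0) = 2, v(1) = 8:
  v(0) = 2, v(1) = 8, v(2) = 34, v(3) = 152, v(4) = 706, v(5) = 3368
  so the recurrence gives v(5) = 3368.
From the proposed closed form v(n) = 5ⁿ + 3ⁿ - 2:
  v(5) = 3366.
The recurrence gives 3368 but the closed form gives 3366, so the closed form does not satisfy the recurrence.

No, the closed form is incorrect.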